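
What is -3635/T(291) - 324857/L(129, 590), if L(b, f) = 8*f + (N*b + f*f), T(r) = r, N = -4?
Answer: -14176891/1056912 ≈ -13.413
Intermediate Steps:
L(b, f) = f**2 - 4*b + 8*f (L(b, f) = 8*f + (-4*b + f*f) = 8*f + (-4*b + f**2) = 8*f + (f**2 - 4*b) = f**2 - 4*b + 8*f)
-3635/T(291) - 324857/L(129, 590) = -3635/291 - 324857/(590**2 - 4*129 + 8*590) = -3635*1/291 - 324857/(348100 - 516 + 4720) = -3635/291 - 324857/352304 = -14176891/1056912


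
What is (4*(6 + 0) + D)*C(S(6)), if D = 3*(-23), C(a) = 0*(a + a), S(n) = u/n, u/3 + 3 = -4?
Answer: 0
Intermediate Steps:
u = -21 (u = -9 + 3*(-4) = -9 - 12 = -21)
S(n) = -21/n
C(a) = 0 (C(a) = 0*(2*a) = 0)
D = -69
(4*(6 + 0) + D)*C(S(6)) = (4*(6 + 0) - 69)*0 = (4*6 - 69)*0 = (24 - 69)*0 = -45*0 = 0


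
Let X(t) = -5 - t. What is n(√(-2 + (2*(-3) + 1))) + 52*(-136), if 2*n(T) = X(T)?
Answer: -14149/2 - I*√7/2 ≈ -7074.5 - 1.3229*I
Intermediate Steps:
n(T) = -5/2 - T/2 (n(T) = (-5 - T)/2 = -5/2 - T/2)
n(√(-2 + (2*(-3) + 1))) + 52*(-136) = (-5/2 - √(-2 + (2*(-3) + 1))/2) + 52*(-136) = (-5/2 - √(-2 + (-6 + 1))/2) - 7072 = (-5/2 - √(-2 - 5)/2) - 7072 = (-5/2 - I*√7/2) - 7072 = -14149/2 - I*√7/2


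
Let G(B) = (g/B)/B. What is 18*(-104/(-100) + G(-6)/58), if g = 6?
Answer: 27219/1450 ≈ 18.772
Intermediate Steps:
G(B) = 6/B**2 (G(B) = (6/B)/B = 6/B**2)
18*(-104/(-100) + G(-6)/58) = 18*(-104/(-100) + (6/(-6)**2)/58) = 18*(-104*(-1/100) + (6*(1/36))*(1/58)) = 18*(26/25 + (1/6)*(1/58)) = 18*(26/25 + 1/348) = 18*(9073/8700) = 27219/1450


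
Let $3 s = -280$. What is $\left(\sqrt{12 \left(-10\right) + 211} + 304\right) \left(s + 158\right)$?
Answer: $\frac{58976}{3} + \frac{194 \sqrt{91}}{3} \approx 20276.0$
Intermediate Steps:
$s = - \frac{280}{3}$ ($s = \frac{1}{3} \left(-280\right) = - \frac{280}{3} \approx -93.333$)
$\left(\sqrt{12 \left(-10\right) + 211} + 304\right) \left(s + 158\right) = \left(\sqrt{12 \left(-10\right) + 211} + 304\right) \left(- \frac{280}{3} + 158\right) = \left(\sqrt{-120 + 211} + 304\right) \frac{194}{3} = \left(\sqrt{91} + 304\right) \frac{194}{3} = \left(304 + \sqrt{91}\right) \frac{194}{3} = \frac{58976}{3} + \frac{194 \sqrt{91}}{3}$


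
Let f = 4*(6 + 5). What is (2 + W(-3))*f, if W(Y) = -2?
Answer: 0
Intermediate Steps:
f = 44 (f = 4*11 = 44)
(2 + W(-3))*f = (2 - 2)*44 = 0*44 = 0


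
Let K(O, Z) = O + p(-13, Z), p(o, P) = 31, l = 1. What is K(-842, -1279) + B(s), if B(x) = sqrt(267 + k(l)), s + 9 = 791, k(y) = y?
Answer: -811 + 2*sqrt(67) ≈ -794.63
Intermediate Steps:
s = 782 (s = -9 + 791 = 782)
K(O, Z) = 31 + O (K(O, Z) = O + 31 = 31 + O)
B(x) = 2*sqrt(67) (B(x) = sqrt(267 + 1) = sqrt(268) = 2*sqrt(67))
K(-842, -1279) + B(s) = (31 - 842) + 2*sqrt(67) = -811 + 2*sqrt(67)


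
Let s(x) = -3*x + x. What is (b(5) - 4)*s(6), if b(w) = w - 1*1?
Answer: 0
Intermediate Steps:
s(x) = -2*x
b(w) = -1 + w (b(w) = w - 1 = -1 + w)
(b(5) - 4)*s(6) = ((-1 + 5) - 4)*(-2*6) = (4 - 4)*(-12) = 0*(-12) = 0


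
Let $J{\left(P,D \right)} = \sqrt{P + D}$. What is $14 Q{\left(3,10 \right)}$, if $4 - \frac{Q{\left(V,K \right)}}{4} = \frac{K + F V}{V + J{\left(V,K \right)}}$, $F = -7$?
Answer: $-238 + 154 \sqrt{13} \approx 317.25$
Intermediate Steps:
$J{\left(P,D \right)} = \sqrt{D + P}$
$Q{\left(V,K \right)} = 16 - \frac{4 \left(K - 7 V\right)}{V + \sqrt{K + V}}$ ($Q{\left(V,K \right)} = 16 - 4 \frac{K - 7 V}{V + \sqrt{K + V}} = 16 - \frac{4 \left(K - 7 V\right)}{V + \sqrt{K + V}}$)
$14 Q{\left(3,10 \right)} = 14 \frac{4 \left(\left(-1\right) 10 + 4 \sqrt{10 + 3} + 11 \cdot 3\right)}{3 + \sqrt{10 + 3}} = 14 \frac{4 \left(-10 + 4 \sqrt{13} + 33\right)}{3 + \sqrt{13}} = 14 \frac{4 \left(23 + 4 \sqrt{13}\right)}{3 + \sqrt{13}} = \frac{56 \left(23 + 4 \sqrt{13}\right)}{3 + \sqrt{13}}$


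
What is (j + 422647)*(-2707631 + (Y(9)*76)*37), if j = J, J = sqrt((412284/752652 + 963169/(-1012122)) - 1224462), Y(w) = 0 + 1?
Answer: -1143183635893 - 2704819*I*sqrt(83565032368252190939182)/261239934 ≈ -1.1432e+12 - 2.993e+9*I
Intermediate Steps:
Y(w) = 1
J = I*sqrt(83565032368252190939182)/261239934 (J = sqrt((412284*(1/752652) + 963169*(-1/1012122)) - 1224462) = sqrt((34357/62721 - 963169/1012122) - 1224462) = sqrt(-316511695/783719802 - 1224462) = sqrt(-959635432708219/783719802) = I*sqrt(83565032368252190939182)/261239934 ≈ 1106.6*I)
j = I*sqrt(83565032368252190939182)/261239934 ≈ 1106.6*I
(j + 422647)*(-2707631 + (Y(9)*76)*37) = (I*sqrt(83565032368252190939182)/261239934 + 422647)*(-2707631 + (1*76)*37) = (422647 + I*sqrt(83565032368252190939182)/261239934)*(-2707631 + 76*37) = (422647 + I*sqrt(83565032368252190939182)/261239934)*(-2707631 + 2812) = (422647 + I*sqrt(83565032368252190939182)/261239934)*(-2704819) = -1143183635893 - 2704819*I*sqrt(83565032368252190939182)/261239934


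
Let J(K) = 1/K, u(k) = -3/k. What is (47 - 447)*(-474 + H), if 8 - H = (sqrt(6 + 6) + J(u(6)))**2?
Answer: 192800 - 3200*sqrt(3) ≈ 1.8726e+5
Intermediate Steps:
H = 8 - (-2 + 2*sqrt(3))**2 (H = 8 - (sqrt(6 + 6) + 1/(-3/6))**2 = 8 - (sqrt(12) + 1/(-3*1/6))**2 = 8 - (2*sqrt(3) + 1/(-1/2))**2 = 8 - (2*sqrt(3) - 2)**2 = 8 - (-2 + 2*sqrt(3))**2 ≈ 5.8564)
(47 - 447)*(-474 + H) = (47 - 447)*(-474 + (-8 + 8*sqrt(3))) = -400*(-482 + 8*sqrt(3)) = 192800 - 3200*sqrt(3)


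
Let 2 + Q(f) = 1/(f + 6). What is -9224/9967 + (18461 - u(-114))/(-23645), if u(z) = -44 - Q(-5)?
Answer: -402530848/235669715 ≈ -1.7080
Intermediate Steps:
Q(f) = -2 + 1/(6 + f) (Q(f) = -2 + 1/(f + 6) = -2 + 1/(6 + f))
u(z) = -43 (u(z) = -44 - (-11 - 2*(-5))/(6 - 5) = -44 - (-11 + 10)/1 = -44 - (-1) = -44 - 1*(-1) = -44 + 1 = -43)
-9224/9967 + (18461 - u(-114))/(-23645) = -9224/9967 + (18461 - 1*(-43))/(-23645) = -9224*1/9967 + (18461 + 43)*(-1/23645) = -9224/9967 + 18504*(-1/23645) = -9224/9967 - 18504/23645 = -402530848/235669715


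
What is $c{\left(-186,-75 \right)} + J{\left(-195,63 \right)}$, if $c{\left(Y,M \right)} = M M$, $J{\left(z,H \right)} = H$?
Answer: $5688$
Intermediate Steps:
$c{\left(Y,M \right)} = M^{2}$
$c{\left(-186,-75 \right)} + J{\left(-195,63 \right)} = \left(-75\right)^{2} + 63 = 5625 + 63 = 5688$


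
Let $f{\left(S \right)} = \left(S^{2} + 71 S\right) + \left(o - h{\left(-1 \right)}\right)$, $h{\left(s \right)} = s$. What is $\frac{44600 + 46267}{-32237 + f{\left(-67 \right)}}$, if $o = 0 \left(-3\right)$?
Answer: $- \frac{90867}{32504} \approx -2.7956$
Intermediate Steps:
$o = 0$
$f{\left(S \right)} = 1 + S^{2} + 71 S$ ($f{\left(S \right)} = \left(S^{2} + 71 S\right) + \left(0 - -1\right) = \left(S^{2} + 71 S\right) + \left(0 + 1\right) = \left(S^{2} + 71 S\right) + 1 = 1 + S^{2} + 71 S$)
$\frac{44600 + 46267}{-32237 + f{\left(-67 \right)}} = \frac{44600 + 46267}{-32237 + \left(1 + \left(-67\right)^{2} + 71 \left(-67\right)\right)} = \frac{90867}{-32237 + \left(1 + 4489 - 4757\right)} = \frac{90867}{-32237 - 267} = \frac{90867}{-32504} = 90867 \left(- \frac{1}{32504}\right) = - \frac{90867}{32504}$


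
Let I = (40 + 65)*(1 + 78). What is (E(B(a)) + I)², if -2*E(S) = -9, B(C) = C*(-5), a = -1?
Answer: 275526801/4 ≈ 6.8882e+7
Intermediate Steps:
B(C) = -5*C
I = 8295 (I = 105*79 = 8295)
E(S) = 9/2 (E(S) = -½*(-9) = 9/2)
(E(B(a)) + I)² = (9/2 + 8295)² = (16599/2)² = 275526801/4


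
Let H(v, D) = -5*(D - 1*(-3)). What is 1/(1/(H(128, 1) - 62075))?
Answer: -62095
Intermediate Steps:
H(v, D) = -15 - 5*D (H(v, D) = -5*(D + 3) = -5*(3 + D) = -15 - 5*D)
1/(1/(H(128, 1) - 62075)) = 1/(1/((-15 - 5*1) - 62075)) = 1/(1/((-15 - 5) - 62075)) = 1/(1/(-20 - 62075)) = 1/(1/(-62095)) = 1/(-1/62095) = -62095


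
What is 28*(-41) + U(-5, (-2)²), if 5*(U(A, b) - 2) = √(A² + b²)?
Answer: -1146 + √41/5 ≈ -1144.7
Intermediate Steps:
U(A, b) = 2 + √(A² + b²)/5
28*(-41) + U(-5, (-2)²) = 28*(-41) + (2 + √((-5)² + ((-2)²)²)/5) = -1148 + (2 + √(25 + 4²)/5) = -1148 + (2 + √(25 + 16)/5) = -1148 + (2 + √41/5) = -1146 + √41/5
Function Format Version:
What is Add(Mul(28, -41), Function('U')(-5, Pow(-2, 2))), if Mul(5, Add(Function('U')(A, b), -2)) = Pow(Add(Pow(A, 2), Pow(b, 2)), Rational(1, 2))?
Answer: Add(-1146, Mul(Rational(1, 5), Pow(41, Rational(1, 2)))) ≈ -1144.7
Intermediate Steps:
Function('U')(A, b) = Add(2, Mul(Rational(1, 5), Pow(Add(Pow(A, 2), Pow(b, 2)), Rational(1, 2))))
Add(Mul(28, -41), Function('U')(-5, Pow(-2, 2))) = Add(Mul(28, -41), Add(2, Mul(Rational(1, 5), Pow(Add(Pow(-5, 2), Pow(Pow(-2, 2), 2)), Rational(1, 2))))) = Add(-1148, Add(2, Mul(Rational(1, 5), Pow(Add(25, Pow(4, 2)), Rational(1, 2))))) = Add(-1148, Add(2, Mul(Rational(1, 5), Pow(Add(25, 16), Rational(1, 2))))) = Add(-1148, Add(2, Mul(Rational(1, 5), Pow(41, Rational(1, 2))))) = Add(-1146, Mul(Rational(1, 5), Pow(41, Rational(1, 2))))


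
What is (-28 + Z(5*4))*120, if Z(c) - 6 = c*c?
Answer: 45360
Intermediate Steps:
Z(c) = 6 + c**2 (Z(c) = 6 + c*c = 6 + c**2)
(-28 + Z(5*4))*120 = (-28 + (6 + (5*4)**2))*120 = (-28 + (6 + 20**2))*120 = (-28 + (6 + 400))*120 = (-28 + 406)*120 = 378*120 = 45360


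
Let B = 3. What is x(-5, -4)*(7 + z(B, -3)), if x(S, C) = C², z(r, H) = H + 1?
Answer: 80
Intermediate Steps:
z(r, H) = 1 + H
x(-5, -4)*(7 + z(B, -3)) = (-4)²*(7 + (1 - 3)) = 16*(7 - 2) = 16*5 = 80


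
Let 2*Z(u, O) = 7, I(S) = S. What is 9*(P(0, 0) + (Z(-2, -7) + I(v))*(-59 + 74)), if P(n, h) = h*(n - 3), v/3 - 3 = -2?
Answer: 1755/2 ≈ 877.50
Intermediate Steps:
v = 3 (v = 9 + 3*(-2) = 9 - 6 = 3)
Z(u, O) = 7/2 (Z(u, O) = (1/2)*7 = 7/2)
P(n, h) = h*(-3 + n)
9*(P(0, 0) + (Z(-2, -7) + I(v))*(-59 + 74)) = 9*(0*(-3 + 0) + (7/2 + 3)*(-59 + 74)) = 9*(0*(-3) + (13/2)*15) = 9*(0 + 195/2) = 9*(195/2) = 1755/2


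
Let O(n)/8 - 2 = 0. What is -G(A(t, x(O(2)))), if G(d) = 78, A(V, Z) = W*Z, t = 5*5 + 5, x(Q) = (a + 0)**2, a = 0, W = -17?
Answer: -78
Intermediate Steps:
O(n) = 16 (O(n) = 16 + 8*0 = 16 + 0 = 16)
x(Q) = 0 (x(Q) = (0 + 0)**2 = 0**2 = 0)
t = 30 (t = 25 + 5 = 30)
A(V, Z) = -17*Z
-G(A(t, x(O(2)))) = -1*78 = -78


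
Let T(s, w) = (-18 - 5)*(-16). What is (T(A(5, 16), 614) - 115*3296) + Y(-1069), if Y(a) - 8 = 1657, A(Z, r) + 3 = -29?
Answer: -377007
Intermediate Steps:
A(Z, r) = -32 (A(Z, r) = -3 - 29 = -32)
T(s, w) = 368 (T(s, w) = -23*(-16) = 368)
Y(a) = 1665 (Y(a) = 8 + 1657 = 1665)
(T(A(5, 16), 614) - 115*3296) + Y(-1069) = (368 - 115*3296) + 1665 = (368 - 379040) + 1665 = -378672 + 1665 = -377007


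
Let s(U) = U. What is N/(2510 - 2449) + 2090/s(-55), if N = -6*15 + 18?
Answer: -2390/61 ≈ -39.180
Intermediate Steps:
N = -72 (N = -90 + 18 = -72)
N/(2510 - 2449) + 2090/s(-55) = -72/(2510 - 2449) + 2090/(-55) = -72/61 + 2090*(-1/55) = -72*1/61 - 38 = -72/61 - 38 = -2390/61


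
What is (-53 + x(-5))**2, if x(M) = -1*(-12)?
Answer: 1681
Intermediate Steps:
x(M) = 12
(-53 + x(-5))**2 = (-53 + 12)**2 = (-41)**2 = 1681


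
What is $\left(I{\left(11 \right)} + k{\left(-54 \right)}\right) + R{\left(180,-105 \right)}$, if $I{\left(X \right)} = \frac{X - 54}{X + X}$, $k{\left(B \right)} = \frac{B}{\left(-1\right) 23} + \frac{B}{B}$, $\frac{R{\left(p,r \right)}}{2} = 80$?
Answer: $\frac{81665}{506} \approx 161.39$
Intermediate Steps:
$R{\left(p,r \right)} = 160$ ($R{\left(p,r \right)} = 2 \cdot 80 = 160$)
$k{\left(B \right)} = 1 - \frac{B}{23}$ ($k{\left(B \right)} = \frac{B}{-23} + 1 = B \left(- \frac{1}{23}\right) + 1 = - \frac{B}{23} + 1 = 1 - \frac{B}{23}$)
$I{\left(X \right)} = \frac{-54 + X}{2 X}$
$\left(I{\left(11 \right)} + k{\left(-54 \right)}\right) + R{\left(180,-105 \right)} = \left(\frac{-54 + 11}{2 \cdot 11} + \left(1 - - \frac{54}{23}\right)\right) + 160 = \left(\frac{1}{2} \cdot \frac{1}{11} \left(-43\right) + \left(1 + \frac{54}{23}\right)\right) + 160 = \left(- \frac{43}{22} + \frac{77}{23}\right) + 160 = \frac{705}{506} + 160 = \frac{81665}{506}$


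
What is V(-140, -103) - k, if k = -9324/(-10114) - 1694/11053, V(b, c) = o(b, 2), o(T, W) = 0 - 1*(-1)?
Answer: 1847499/7985003 ≈ 0.23137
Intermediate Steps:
o(T, W) = 1 (o(T, W) = 0 + 1 = 1)
V(b, c) = 1
k = 6137504/7985003 (k = -9324*(-1/10114) - 1694*1/11053 = 4662/5057 - 242/1579 = 6137504/7985003 ≈ 0.76863)
V(-140, -103) - k = 1 - 1*6137504/7985003 = 1 - 6137504/7985003 = 1847499/7985003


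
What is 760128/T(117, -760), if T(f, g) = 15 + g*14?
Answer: -760128/10625 ≈ -71.542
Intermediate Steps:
T(f, g) = 15 + 14*g
760128/T(117, -760) = 760128/(15 + 14*(-760)) = 760128/(15 - 10640) = 760128/(-10625) = 760128*(-1/10625) = -760128/10625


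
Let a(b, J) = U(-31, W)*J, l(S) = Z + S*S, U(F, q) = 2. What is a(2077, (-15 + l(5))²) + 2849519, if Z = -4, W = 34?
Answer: 2849591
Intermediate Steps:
l(S) = -4 + S² (l(S) = -4 + S*S = -4 + S²)
a(b, J) = 2*J
a(2077, (-15 + l(5))²) + 2849519 = 2*(-15 + (-4 + 5²))² + 2849519 = 2*(-15 + (-4 + 25))² + 2849519 = 2*(-15 + 21)² + 2849519 = 2*6² + 2849519 = 2*36 + 2849519 = 72 + 2849519 = 2849591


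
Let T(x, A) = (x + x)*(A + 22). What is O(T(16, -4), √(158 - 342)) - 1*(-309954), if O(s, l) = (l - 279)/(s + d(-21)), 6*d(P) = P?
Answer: 354896772/1145 + 4*I*√46/1145 ≈ 3.0995e+5 + 0.023694*I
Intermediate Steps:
d(P) = P/6
T(x, A) = 2*x*(22 + A) (T(x, A) = (2*x)*(22 + A) = 2*x*(22 + A))
O(s, l) = (-279 + l)/(-7/2 + s) (O(s, l) = (l - 279)/(s + (⅙)*(-21)) = (-279 + l)/(s - 7/2) = (-279 + l)/(-7/2 + s))
O(T(16, -4), √(158 - 342)) - 1*(-309954) = 2*(-279 + √(158 - 342))/(-7 + 2*(2*16*(22 - 4))) - 1*(-309954) = 2*(-279 + √(-184))/(-7 + 2*(2*16*18)) + 309954 = 2*(-279 + 2*I*√46)/(-7 + 2*576) + 309954 = 2*(-279 + 2*I*√46)/(-7 + 1152) + 309954 = 2*(-279 + 2*I*√46)/1145 + 309954 = 2*(1/1145)*(-279 + 2*I*√46) + 309954 = (-558/1145 + 4*I*√46/1145) + 309954 = 354896772/1145 + 4*I*√46/1145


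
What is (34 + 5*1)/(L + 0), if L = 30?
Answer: 13/10 ≈ 1.3000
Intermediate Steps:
(34 + 5*1)/(L + 0) = (34 + 5*1)/(30 + 0) = (34 + 5)/30 = (1/30)*39 = 13/10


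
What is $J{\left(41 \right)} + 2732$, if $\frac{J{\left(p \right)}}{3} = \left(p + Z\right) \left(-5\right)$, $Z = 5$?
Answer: $2042$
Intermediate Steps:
$J{\left(p \right)} = -75 - 15 p$ ($J{\left(p \right)} = 3 \left(p + 5\right) \left(-5\right) = 3 \left(5 + p\right) \left(-5\right) = 3 \left(-25 - 5 p\right) = -75 - 15 p$)
$J{\left(41 \right)} + 2732 = \left(-75 - 615\right) + 2732 = -690 + 2732 = 2042$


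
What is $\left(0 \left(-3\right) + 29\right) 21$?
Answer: $609$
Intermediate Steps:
$\left(0 \left(-3\right) + 29\right) 21 = \left(0 + 29\right) 21 = 29 \cdot 21 = 609$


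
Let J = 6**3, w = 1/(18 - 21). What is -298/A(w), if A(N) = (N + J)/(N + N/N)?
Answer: -596/647 ≈ -0.92118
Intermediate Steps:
w = -1/3 (w = 1/(-3) = -1/3 ≈ -0.33333)
J = 216
A(N) = (216 + N)/(1 + N) (A(N) = (N + 216)/(N + N/N) = (216 + N)/(N + 1) = (216 + N)/(1 + N))
-298/A(w) = -298*(1 - 1/3)/(216 - 1/3) = -298/((647/3)/(2/3)) = -298/((3/2)*(647/3)) = -298/647/2 = -298*2/647 = -596/647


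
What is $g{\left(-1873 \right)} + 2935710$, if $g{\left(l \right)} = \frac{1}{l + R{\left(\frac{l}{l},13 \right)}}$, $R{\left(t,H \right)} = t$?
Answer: $\frac{5495649119}{1872} \approx 2.9357 \cdot 10^{6}$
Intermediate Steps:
$g{\left(l \right)} = \frac{1}{1 + l}$ ($g{\left(l \right)} = \frac{1}{l + \frac{l}{l}} = \frac{1}{l + 1} = \frac{1}{1 + l}$)
$g{\left(-1873 \right)} + 2935710 = \frac{1}{1 - 1873} + 2935710 = \frac{1}{-1872} + 2935710 = - \frac{1}{1872} + 2935710 = \frac{5495649119}{1872}$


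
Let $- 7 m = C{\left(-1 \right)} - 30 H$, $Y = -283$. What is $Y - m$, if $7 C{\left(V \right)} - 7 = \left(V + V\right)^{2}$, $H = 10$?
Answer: $- \frac{15956}{49} \approx -325.63$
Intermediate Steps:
$C{\left(V \right)} = 1 + \frac{4 V^{2}}{7}$ ($C{\left(V \right)} = 1 + \frac{\left(V + V\right)^{2}}{7} = 1 + \frac{\left(2 V\right)^{2}}{7} = 1 + \frac{4 V^{2}}{7}$)
$m = \frac{2089}{49}$ ($m = - \frac{\left(1 + \frac{4 \left(-1\right)^{2}}{7}\right) - 300}{7} = - \frac{\left(1 + \frac{4}{7} \cdot 1\right) - 300}{7} = - \frac{\left(1 + \frac{4}{7}\right) - 300}{7} = - \frac{\frac{11}{7} - 300}{7} = \left(- \frac{1}{7}\right) \left(- \frac{2089}{7}\right) = \frac{2089}{49} \approx 42.633$)
$Y - m = -283 - \frac{2089}{49} = - \frac{15956}{49}$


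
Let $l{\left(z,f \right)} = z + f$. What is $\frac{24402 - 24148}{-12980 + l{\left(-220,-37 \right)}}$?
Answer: $- \frac{254}{13237} \approx -0.019189$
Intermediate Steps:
$l{\left(z,f \right)} = f + z$
$\frac{24402 - 24148}{-12980 + l{\left(-220,-37 \right)}} = \frac{24402 - 24148}{-12980 - 257} = \frac{254}{-12980 - 257} = \frac{254}{-13237} = 254 \left(- \frac{1}{13237}\right) = - \frac{254}{13237}$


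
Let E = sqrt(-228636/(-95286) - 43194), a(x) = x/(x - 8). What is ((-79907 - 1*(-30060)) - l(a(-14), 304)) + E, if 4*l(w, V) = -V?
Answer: -49771 + 4*I*sqrt(680824234803)/15881 ≈ -49771.0 + 207.83*I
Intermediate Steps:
a(x) = x/(-8 + x)
l(w, V) = -V/4 (l(w, V) = (-V)/4 = -V/4)
E = 4*I*sqrt(680824234803)/15881 (E = sqrt(-228636*(-1/95286) - 43194) = sqrt(38106/15881 - 43194) = sqrt(-685925808/15881) = 4*I*sqrt(680824234803)/15881 ≈ 207.83*I)
((-79907 - 1*(-30060)) - l(a(-14), 304)) + E = ((-79907 - 1*(-30060)) - (-1)*304/4) + 4*I*sqrt(680824234803)/15881 = ((-79907 + 30060) - 1*(-76)) + 4*I*sqrt(680824234803)/15881 = (-49847 + 76) + 4*I*sqrt(680824234803)/15881 = -49771 + 4*I*sqrt(680824234803)/15881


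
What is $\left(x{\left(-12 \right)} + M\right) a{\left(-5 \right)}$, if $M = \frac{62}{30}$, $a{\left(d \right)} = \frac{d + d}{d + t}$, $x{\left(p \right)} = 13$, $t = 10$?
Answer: $- \frac{452}{15} \approx -30.133$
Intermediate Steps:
$a{\left(d \right)} = \frac{2 d}{10 + d}$ ($a{\left(d \right)} = \frac{d + d}{d + 10} = \frac{2 d}{10 + d}$)
$M = \frac{31}{15}$ ($M = 62 \cdot \frac{1}{30} = \frac{31}{15} \approx 2.0667$)
$\left(x{\left(-12 \right)} + M\right) a{\left(-5 \right)} = \left(13 + \frac{31}{15}\right) 2 \left(-5\right) \frac{1}{10 - 5} = \frac{226 \cdot 2 \left(-5\right) \frac{1}{5}}{15} = \frac{226}{15} \left(-2\right) = - \frac{452}{15}$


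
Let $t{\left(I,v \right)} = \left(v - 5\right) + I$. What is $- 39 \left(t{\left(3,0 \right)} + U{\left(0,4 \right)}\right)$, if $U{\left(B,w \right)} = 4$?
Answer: $-78$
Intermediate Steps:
$t{\left(I,v \right)} = -5 + I + v$ ($t{\left(I,v \right)} = \left(-5 + v\right) + I = -5 + I + v$)
$- 39 \left(t{\left(3,0 \right)} + U{\left(0,4 \right)}\right) = - 39 \left(\left(-5 + 3 + 0\right) + 4\right) = - 39 \left(-2 + 4\right) = \left(-39\right) 2 = -78$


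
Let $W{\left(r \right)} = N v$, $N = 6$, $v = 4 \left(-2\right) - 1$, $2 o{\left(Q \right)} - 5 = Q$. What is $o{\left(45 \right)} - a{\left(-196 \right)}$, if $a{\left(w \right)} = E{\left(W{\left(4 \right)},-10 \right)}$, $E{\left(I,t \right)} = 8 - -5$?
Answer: $12$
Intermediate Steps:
$o{\left(Q \right)} = \frac{5}{2} + \frac{Q}{2}$
$v = -9$ ($v = -8 - 1 = -9$)
$W{\left(r \right)} = -54$ ($W{\left(r \right)} = 6 \left(-9\right) = -54$)
$E{\left(I,t \right)} = 13$ ($E{\left(I,t \right)} = 8 + 5 = 13$)
$a{\left(w \right)} = 13$
$o{\left(45 \right)} - a{\left(-196 \right)} = \left(\frac{5}{2} + \frac{1}{2} \cdot 45\right) - 13 = \left(\frac{5}{2} + \frac{45}{2}\right) - 13 = 25 - 13 = 12$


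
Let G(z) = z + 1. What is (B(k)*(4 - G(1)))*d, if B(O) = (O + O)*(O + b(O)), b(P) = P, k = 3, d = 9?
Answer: 648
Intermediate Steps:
G(z) = 1 + z
B(O) = 4*O**2 (B(O) = (O + O)*(O + O) = (2*O)*(2*O) = 4*O**2)
(B(k)*(4 - G(1)))*d = ((4*3**2)*(4 - (1 + 1)))*9 = ((4*9)*(4 - 1*2))*9 = (36*(4 - 2))*9 = (36*2)*9 = 72*9 = 648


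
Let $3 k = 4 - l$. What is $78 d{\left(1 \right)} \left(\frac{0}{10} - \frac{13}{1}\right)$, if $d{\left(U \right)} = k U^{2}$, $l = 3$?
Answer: $-338$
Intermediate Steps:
$k = \frac{1}{3}$ ($k = \frac{4 - 3}{3} = \frac{1}{3} \cdot 1 = \frac{1}{3} \approx 0.33333$)
$d{\left(U \right)} = \frac{U^{2}}{3}$
$78 d{\left(1 \right)} \left(\frac{0}{10} - \frac{13}{1}\right) = 78 \frac{1^{2}}{3} \left(\frac{0}{10} - \frac{13}{1}\right) = 78 \cdot \frac{1}{3} \cdot 1 \left(0 \cdot \frac{1}{10} - 13\right) = 78 \cdot \frac{1}{3} \left(0 - 13\right) = 26 \left(-13\right) = -338$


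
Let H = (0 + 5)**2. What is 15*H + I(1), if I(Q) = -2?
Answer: 373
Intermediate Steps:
H = 25 (H = 5**2 = 25)
15*H + I(1) = 15*25 - 2 = 375 - 2 = 373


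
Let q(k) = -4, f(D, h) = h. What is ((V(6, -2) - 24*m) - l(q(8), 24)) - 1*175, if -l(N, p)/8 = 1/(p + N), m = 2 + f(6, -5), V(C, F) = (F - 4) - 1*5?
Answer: -568/5 ≈ -113.60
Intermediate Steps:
V(C, F) = -9 + F (V(C, F) = (-4 + F) - 5 = -9 + F)
m = -3 (m = 2 - 5 = -3)
l(N, p) = -8/(N + p) (l(N, p) = -8/(p + N) = -8/(N + p))
((V(6, -2) - 24*m) - l(q(8), 24)) - 1*175 = (((-9 - 2) - 24*(-3)) - (-8)/(-4 + 24)) - 1*175 = ((-11 + 72) - (-8)/20) - 175 = (61 - (-8)/20) - 175 = (61 - 1*(-⅖)) - 175 = (61 + ⅖) - 175 = 307/5 - 175 = -568/5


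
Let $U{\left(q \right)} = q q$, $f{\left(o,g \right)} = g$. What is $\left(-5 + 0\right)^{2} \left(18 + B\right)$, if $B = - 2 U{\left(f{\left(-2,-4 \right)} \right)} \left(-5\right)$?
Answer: $4450$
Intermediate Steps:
$U{\left(q \right)} = q^{2}$
$B = 160$ ($B = - 2 \left(-4\right)^{2} \left(-5\right) = \left(-2\right) 16 \left(-5\right) = \left(-32\right) \left(-5\right) = 160$)
$\left(-5 + 0\right)^{2} \left(18 + B\right) = \left(-5 + 0\right)^{2} \left(18 + 160\right) = \left(-5\right)^{2} \cdot 178 = 25 \cdot 178 = 4450$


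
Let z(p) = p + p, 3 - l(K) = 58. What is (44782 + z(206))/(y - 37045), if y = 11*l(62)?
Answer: -22597/18825 ≈ -1.2004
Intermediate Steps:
l(K) = -55 (l(K) = 3 - 1*58 = 3 - 58 = -55)
z(p) = 2*p
y = -605 (y = 11*(-55) = -605)
(44782 + z(206))/(y - 37045) = (44782 + 2*206)/(-605 - 37045) = (44782 + 412)/(-37650) = 45194*(-1/37650) = -22597/18825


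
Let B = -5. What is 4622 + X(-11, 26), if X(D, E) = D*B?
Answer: 4677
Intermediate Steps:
X(D, E) = -5*D (X(D, E) = D*(-5) = -5*D)
4622 + X(-11, 26) = 4622 - 5*(-11) = 4622 + 55 = 4677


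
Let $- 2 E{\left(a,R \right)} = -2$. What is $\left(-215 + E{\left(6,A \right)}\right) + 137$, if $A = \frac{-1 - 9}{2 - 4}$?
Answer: $-77$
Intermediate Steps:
$A = 5$ ($A = - \frac{10}{-2} = \left(-10\right) \left(- \frac{1}{2}\right) = 5$)
$E{\left(a,R \right)} = 1$ ($E{\left(a,R \right)} = \left(- \frac{1}{2}\right) \left(-2\right) = 1$)
$\left(-215 + E{\left(6,A \right)}\right) + 137 = \left(-215 + 1\right) + 137 = -214 + 137 = -77$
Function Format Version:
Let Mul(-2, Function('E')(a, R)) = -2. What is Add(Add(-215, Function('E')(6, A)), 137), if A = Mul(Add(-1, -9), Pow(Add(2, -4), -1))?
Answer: -77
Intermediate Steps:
A = 5 (A = Mul(-10, Pow(-2, -1)) = Mul(-10, Rational(-1, 2)) = 5)
Function('E')(a, R) = 1 (Function('E')(a, R) = Mul(Rational(-1, 2), -2) = 1)
Add(Add(-215, Function('E')(6, A)), 137) = Add(Add(-215, 1), 137) = Add(-214, 137) = -77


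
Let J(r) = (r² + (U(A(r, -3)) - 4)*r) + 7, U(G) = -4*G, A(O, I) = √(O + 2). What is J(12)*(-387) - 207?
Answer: -40068 + 18576*√14 ≈ 29437.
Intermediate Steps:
A(O, I) = √(2 + O)
J(r) = 7 + r² + r*(-4 - 4*√(2 + r)) (J(r) = (r² + (-4*√(2 + r) - 4)*r) + 7 = (r² + (-4 - 4*√(2 + r))*r) + 7 = (r² + r*(-4 - 4*√(2 + r))) + 7 = 7 + r² + r*(-4 - 4*√(2 + r)))
J(12)*(-387) - 207 = (7 + 12² - 4*12 - 4*12*√(2 + 12))*(-387) - 207 = (7 + 144 - 48 - 4*12*√14)*(-387) - 207 = (7 + 144 - 48 - 48*√14)*(-387) - 207 = (103 - 48*√14)*(-387) - 207 = (-39861 + 18576*√14) - 207 = -40068 + 18576*√14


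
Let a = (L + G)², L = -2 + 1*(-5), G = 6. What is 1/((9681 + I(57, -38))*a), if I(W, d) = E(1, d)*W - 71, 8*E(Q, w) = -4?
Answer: 2/19163 ≈ 0.00010437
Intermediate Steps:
E(Q, w) = -½ (E(Q, w) = (⅛)*(-4) = -½)
L = -7 (L = -2 - 5 = -7)
I(W, d) = -71 - W/2 (I(W, d) = -W/2 - 71 = -71 - W/2)
a = 1 (a = (-7 + 6)² = (-1)² = 1)
1/((9681 + I(57, -38))*a) = 1/((9681 + (-71 - ½*57))*1) = 1/(9681 + (-71 - 57/2)) = 1/(9681 - 199/2) = 1/(19163/2) = (2/19163)*1 = 2/19163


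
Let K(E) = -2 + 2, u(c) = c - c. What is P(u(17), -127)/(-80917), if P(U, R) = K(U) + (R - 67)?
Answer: 194/80917 ≈ 0.0023975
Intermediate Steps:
u(c) = 0
K(E) = 0
P(U, R) = -67 + R (P(U, R) = 0 + (R - 67) = 0 + (-67 + R) = -67 + R)
P(u(17), -127)/(-80917) = (-67 - 127)/(-80917) = -194*(-1/80917) = 194/80917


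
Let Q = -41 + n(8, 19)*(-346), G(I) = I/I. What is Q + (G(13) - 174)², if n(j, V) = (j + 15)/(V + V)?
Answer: 563893/19 ≈ 29679.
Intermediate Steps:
n(j, V) = (15 + j)/(2*V) (n(j, V) = (15 + j)/((2*V)) = (15 + j)*(1/(2*V)) = (15 + j)/(2*V))
G(I) = 1
Q = -4758/19 (Q = -41 + ((½)*(15 + 8)/19)*(-346) = -41 + ((½)*(1/19)*23)*(-346) = -41 + (23/38)*(-346) = -41 - 3979/19 = -4758/19 ≈ -250.42)
Q + (G(13) - 174)² = -4758/19 + (1 - 174)² = -4758/19 + (-173)² = -4758/19 + 29929 = 563893/19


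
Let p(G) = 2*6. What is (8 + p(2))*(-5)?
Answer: -100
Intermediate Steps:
p(G) = 12
(8 + p(2))*(-5) = (8 + 12)*(-5) = 20*(-5) = -100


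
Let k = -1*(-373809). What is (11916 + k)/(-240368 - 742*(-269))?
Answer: -25715/2718 ≈ -9.4610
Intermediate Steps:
k = 373809
(11916 + k)/(-240368 - 742*(-269)) = (11916 + 373809)/(-240368 - 742*(-269)) = 385725/(-240368 + 199598) = 385725/(-40770) = 385725*(-1/40770) = -25715/2718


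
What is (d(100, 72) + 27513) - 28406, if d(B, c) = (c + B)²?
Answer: 28691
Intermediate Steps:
d(B, c) = (B + c)²
(d(100, 72) + 27513) - 28406 = ((100 + 72)² + 27513) - 28406 = (172² + 27513) - 28406 = (29584 + 27513) - 28406 = 57097 - 28406 = 28691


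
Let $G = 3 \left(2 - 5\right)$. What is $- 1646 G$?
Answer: $14814$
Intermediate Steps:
$G = -9$ ($G = 3 \left(-3\right) = -9$)
$- 1646 G = \left(-1646\right) \left(-9\right) = 14814$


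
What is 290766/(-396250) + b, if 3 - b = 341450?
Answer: -67649332258/198125 ≈ -3.4145e+5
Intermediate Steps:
b = -341447 (b = 3 - 1*341450 = 3 - 341450 = -341447)
290766/(-396250) + b = 290766/(-396250) - 341447 = 290766*(-1/396250) - 341447 = -145383/198125 - 341447 = -67649332258/198125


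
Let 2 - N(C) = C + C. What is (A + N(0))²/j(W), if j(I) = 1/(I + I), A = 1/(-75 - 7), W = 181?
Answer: 4808989/3362 ≈ 1430.4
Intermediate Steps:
N(C) = 2 - 2*C (N(C) = 2 - (C + C) = 2 - 2*C)
A = -1/82 (A = 1/(-82) = -1/82 ≈ -0.012195)
j(I) = 1/(2*I)
(A + N(0))²/j(W) = (-1/82 + (2 - 2*0))²/(((½)/181)) = (-1/82 + (2 + 0))²/(((½)*(1/181))) = (-1/82 + 2)²/(1/362) = (163/82)²*362 = (26569/6724)*362 = 4808989/3362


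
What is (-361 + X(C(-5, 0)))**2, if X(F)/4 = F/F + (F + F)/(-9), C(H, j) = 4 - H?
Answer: 133225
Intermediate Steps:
X(F) = 4 - 8*F/9 (X(F) = 4*(F/F + (F + F)/(-9)) = 4*(1 + (2*F)*(-1/9)) = 4*(1 - 2*F/9) = 4 - 8*F/9)
(-361 + X(C(-5, 0)))**2 = (-361 + (4 - 8*(4 - 1*(-5))/9))**2 = (-361 + (4 - 8*(4 + 5)/9))**2 = (-361 + (4 - 8/9*9))**2 = (-361 + (4 - 8))**2 = (-361 - 4)**2 = (-365)**2 = 133225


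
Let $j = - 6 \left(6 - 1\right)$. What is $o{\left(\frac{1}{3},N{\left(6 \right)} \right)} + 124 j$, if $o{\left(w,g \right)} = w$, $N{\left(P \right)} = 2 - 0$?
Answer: $- \frac{11159}{3} \approx -3719.7$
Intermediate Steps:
$N{\left(P \right)} = 2$ ($N{\left(P \right)} = 2 + 0 = 2$)
$j = -30$ ($j = \left(-6\right) 5 = -30$)
$o{\left(\frac{1}{3},N{\left(6 \right)} \right)} + 124 j = \frac{1}{3} + 124 \left(-30\right) = \frac{1}{3} - 3720 = - \frac{11159}{3}$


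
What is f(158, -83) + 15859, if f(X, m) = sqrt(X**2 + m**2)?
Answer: 15859 + sqrt(31853) ≈ 16037.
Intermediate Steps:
f(158, -83) + 15859 = sqrt(158**2 + (-83)**2) + 15859 = sqrt(24964 + 6889) + 15859 = sqrt(31853) + 15859 = 15859 + sqrt(31853)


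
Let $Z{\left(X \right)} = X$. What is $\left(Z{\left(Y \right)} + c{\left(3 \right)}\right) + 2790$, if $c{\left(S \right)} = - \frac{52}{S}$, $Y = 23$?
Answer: $\frac{8387}{3} \approx 2795.7$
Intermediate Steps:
$\left(Z{\left(Y \right)} + c{\left(3 \right)}\right) + 2790 = \left(23 - \frac{52}{3}\right) + 2790 = \frac{17}{3} + 2790 = \frac{8387}{3}$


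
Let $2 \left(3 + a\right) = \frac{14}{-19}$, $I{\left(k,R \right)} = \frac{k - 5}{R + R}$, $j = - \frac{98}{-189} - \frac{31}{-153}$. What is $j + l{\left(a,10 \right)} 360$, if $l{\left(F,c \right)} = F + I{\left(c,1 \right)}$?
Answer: $- \frac{2720171}{8721} \approx -311.91$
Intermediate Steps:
$j = \frac{331}{459}$ ($j = \left(-98\right) \left(- \frac{1}{189}\right) - - \frac{31}{153} = \frac{14}{27} + \frac{31}{153} = \frac{331}{459} \approx 0.72113$)
$I{\left(k,R \right)} = \frac{-5 + k}{2 R}$
$a = - \frac{64}{19}$ ($a = -3 + \frac{14 \frac{1}{-19}}{2} = -3 + \frac{14 \left(- \frac{1}{19}\right)}{2} = -3 + \frac{1}{2} \left(- \frac{14}{19}\right) = -3 - \frac{7}{19} = - \frac{64}{19} \approx -3.3684$)
$l{\left(F,c \right)} = - \frac{5}{2} + F + \frac{c}{2}$ ($l{\left(F,c \right)} = F + \frac{-5 + c}{2 \cdot 1} = F + \frac{1}{2} \cdot 1 \left(-5 + c\right) = F + \left(- \frac{5}{2} + \frac{c}{2}\right) = - \frac{5}{2} + F + \frac{c}{2}$)
$j + l{\left(a,10 \right)} 360 = \frac{331}{459} + \left(- \frac{5}{2} - \frac{64}{19} + \frac{1}{2} \cdot 10\right) 360 = \frac{331}{459} + \left(- \frac{5}{2} - \frac{64}{19} + 5\right) 360 = \frac{331}{459} - \frac{5940}{19} = - \frac{2720171}{8721}$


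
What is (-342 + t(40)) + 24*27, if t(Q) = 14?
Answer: 320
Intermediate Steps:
(-342 + t(40)) + 24*27 = (-342 + 14) + 24*27 = -328 + 648 = 320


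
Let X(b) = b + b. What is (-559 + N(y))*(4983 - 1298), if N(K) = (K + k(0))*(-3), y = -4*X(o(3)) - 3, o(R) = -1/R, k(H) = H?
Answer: -2056230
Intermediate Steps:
X(b) = 2*b
y = -1/3 (y = -8*(-1/3) - 3 = -8*(-1*1/3) - 3 = -8*(-1)/3 - 3 = -4*(-2/3) - 3 = 8/3 - 3 = -1/3 ≈ -0.33333)
N(K) = -3*K (N(K) = (K + 0)*(-3) = K*(-3) = -3*K)
(-559 + N(y))*(4983 - 1298) = (-559 - 3*(-1/3))*(4983 - 1298) = (-559 + 1)*3685 = -558*3685 = -2056230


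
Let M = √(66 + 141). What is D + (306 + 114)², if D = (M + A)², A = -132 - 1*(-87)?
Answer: 178632 - 270*√23 ≈ 1.7734e+5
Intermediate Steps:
A = -45 (A = -132 + 87 = -45)
M = 3*√23 (M = √207 = 3*√23 ≈ 14.387)
D = (-45 + 3*√23)² (D = (3*√23 - 45)² = (-45 + 3*√23)² ≈ 937.13)
D + (306 + 114)² = (2232 - 270*√23) + (306 + 114)² = (2232 - 270*√23) + 420² = (2232 - 270*√23) + 176400 = 178632 - 270*√23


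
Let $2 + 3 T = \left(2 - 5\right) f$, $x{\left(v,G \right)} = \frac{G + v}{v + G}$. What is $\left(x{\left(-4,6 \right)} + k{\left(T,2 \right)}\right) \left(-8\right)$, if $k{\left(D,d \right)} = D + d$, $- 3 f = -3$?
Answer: $- \frac{32}{3} \approx -10.667$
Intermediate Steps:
$f = 1$ ($f = \left(- \frac{1}{3}\right) \left(-3\right) = 1$)
$x{\left(v,G \right)} = 1$ ($x{\left(v,G \right)} = \frac{G + v}{G + v} = 1$)
$T = - \frac{5}{3}$ ($T = - \frac{2}{3} + \frac{\left(2 - 5\right) 1}{3} = - \frac{2}{3} + \frac{\left(-3\right) 1}{3} = - \frac{2}{3} + \frac{1}{3} \left(-3\right) = - \frac{2}{3} - 1 = - \frac{5}{3} \approx -1.6667$)
$\left(x{\left(-4,6 \right)} + k{\left(T,2 \right)}\right) \left(-8\right) = \left(1 + \left(- \frac{5}{3} + 2\right)\right) \left(-8\right) = \left(1 + \frac{1}{3}\right) \left(-8\right) = \frac{4}{3} \left(-8\right) = - \frac{32}{3}$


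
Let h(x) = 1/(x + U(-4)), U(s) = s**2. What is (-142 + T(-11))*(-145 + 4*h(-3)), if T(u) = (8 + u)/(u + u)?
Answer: 533691/26 ≈ 20527.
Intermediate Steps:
T(u) = (8 + u)/(2*u) (T(u) = (8 + u)/((2*u)) = (8 + u)*(1/(2*u)) = (8 + u)/(2*u))
h(x) = 1/(16 + x) (h(x) = 1/(x + (-4)**2) = 1/(x + 16) = 1/(16 + x))
(-142 + T(-11))*(-145 + 4*h(-3)) = (-142 + (1/2)*(8 - 11)/(-11))*(-145 + 4/(16 - 3)) = (-142 + (1/2)*(-1/11)*(-3))*(-145 + 4/13) = (-142 + 3/22)*(-145 + 4*(1/13)) = -3121*(-145 + 4/13)/22 = -3121/22*(-1881/13) = 533691/26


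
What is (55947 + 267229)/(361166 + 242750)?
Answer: 80794/150979 ≈ 0.53513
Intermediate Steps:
(55947 + 267229)/(361166 + 242750) = 323176/603916 = 323176*(1/603916) = 80794/150979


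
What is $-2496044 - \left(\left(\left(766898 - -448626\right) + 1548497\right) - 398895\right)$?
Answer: $-4861170$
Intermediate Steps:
$-2496044 - \left(\left(\left(766898 - -448626\right) + 1548497\right) - 398895\right) = -2496044 - \left(\left(\left(766898 + 448626\right) + 1548497\right) - 398895\right) = -2496044 - \left(\left(1215524 + 1548497\right) - 398895\right) = -2496044 - \left(2764021 - 398895\right) = -2496044 - 2365126 = -4861170$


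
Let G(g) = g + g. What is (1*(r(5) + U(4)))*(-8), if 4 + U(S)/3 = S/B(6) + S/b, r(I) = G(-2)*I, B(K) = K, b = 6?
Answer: 224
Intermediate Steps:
G(g) = 2*g
r(I) = -4*I (r(I) = (2*(-2))*I = -4*I)
U(S) = -12 + S (U(S) = -12 + 3*(S/6 + S/6) = -12 + 3*(S/3) = -12 + S)
(1*(r(5) + U(4)))*(-8) = (1*(-4*5 + (-12 + 4)))*(-8) = (1*(-20 - 8))*(-8) = (1*(-28))*(-8) = -28*(-8) = 224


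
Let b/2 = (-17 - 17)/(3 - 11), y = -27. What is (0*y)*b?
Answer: 0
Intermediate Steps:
b = 17/2 (b = 2*((-17 - 17)/(3 - 11)) = 2*(-34/(-8)) = 2*(-34*(-⅛)) = 2*(17/4) = 17/2 ≈ 8.5000)
(0*y)*b = (0*(-27))*(17/2) = 0*(17/2) = 0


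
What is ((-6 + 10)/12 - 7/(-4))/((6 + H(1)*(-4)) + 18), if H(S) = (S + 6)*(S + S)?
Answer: -25/384 ≈ -0.065104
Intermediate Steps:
H(S) = 2*S*(6 + S) (H(S) = (6 + S)*(2*S) = 2*S*(6 + S))
((-6 + 10)/12 - 7/(-4))/((6 + H(1)*(-4)) + 18) = ((-6 + 10)/12 - 7/(-4))/((6 + (2*1*(6 + 1))*(-4)) + 18) = (4*(1/12) - 7*(-¼))/((6 + (2*1*7)*(-4)) + 18) = (⅓ + 7/4)/((6 + 14*(-4)) + 18) = 25/(12*((6 - 56) + 18)) = 25/(12*(-50 + 18)) = (25/12)/(-32) = (25/12)*(-1/32) = -25/384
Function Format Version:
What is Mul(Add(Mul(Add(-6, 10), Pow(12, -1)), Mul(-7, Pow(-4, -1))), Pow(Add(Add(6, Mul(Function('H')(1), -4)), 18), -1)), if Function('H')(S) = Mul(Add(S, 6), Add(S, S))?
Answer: Rational(-25, 384) ≈ -0.065104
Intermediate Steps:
Function('H')(S) = Mul(2, S, Add(6, S)) (Function('H')(S) = Mul(Add(6, S), Mul(2, S)) = Mul(2, S, Add(6, S)))
Mul(Add(Mul(Add(-6, 10), Pow(12, -1)), Mul(-7, Pow(-4, -1))), Pow(Add(Add(6, Mul(Function('H')(1), -4)), 18), -1)) = Mul(Add(Mul(Add(-6, 10), Pow(12, -1)), Mul(-7, Pow(-4, -1))), Pow(Add(Add(6, Mul(Mul(2, 1, Add(6, 1)), -4)), 18), -1)) = Mul(Add(Mul(4, Rational(1, 12)), Mul(-7, Rational(-1, 4))), Pow(Add(Add(6, Mul(Mul(2, 1, 7), -4)), 18), -1)) = Mul(Add(Rational(1, 3), Rational(7, 4)), Pow(Add(Add(6, Mul(14, -4)), 18), -1)) = Mul(Rational(25, 12), Pow(Add(Add(6, -56), 18), -1)) = Mul(Rational(25, 12), Pow(Add(-50, 18), -1)) = Mul(Rational(25, 12), Pow(-32, -1)) = Mul(Rational(25, 12), Rational(-1, 32)) = Rational(-25, 384)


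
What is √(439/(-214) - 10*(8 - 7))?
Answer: I*√551906/214 ≈ 3.4715*I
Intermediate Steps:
√(439/(-214) - 10*(8 - 7)) = √(439*(-1/214) - 10*1) = √(-439/214 - 10) = √(-2579/214) = I*√551906/214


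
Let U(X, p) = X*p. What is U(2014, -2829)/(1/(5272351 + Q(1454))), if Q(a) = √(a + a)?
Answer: -30039778691706 - 11395212*√727 ≈ -3.0040e+13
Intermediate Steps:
Q(a) = √2*√a (Q(a) = √(2*a) = √2*√a)
U(2014, -2829)/(1/(5272351 + Q(1454))) = (2014*(-2829))/(1/(5272351 + √2*√1454)) = -(30039778691706 + 11395212*√727) = -5697606*(5272351 + 2*√727) = -30039778691706 - 11395212*√727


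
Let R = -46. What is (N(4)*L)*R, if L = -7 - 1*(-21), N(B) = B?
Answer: -2576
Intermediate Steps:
L = 14 (L = -7 + 21 = 14)
(N(4)*L)*R = (4*14)*(-46) = 56*(-46) = -2576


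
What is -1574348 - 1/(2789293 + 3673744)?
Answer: -10175069374877/6463037 ≈ -1.5743e+6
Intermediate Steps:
-1574348 - 1/(2789293 + 3673744) = -1574348 - 1/6463037 = -10175069374877/6463037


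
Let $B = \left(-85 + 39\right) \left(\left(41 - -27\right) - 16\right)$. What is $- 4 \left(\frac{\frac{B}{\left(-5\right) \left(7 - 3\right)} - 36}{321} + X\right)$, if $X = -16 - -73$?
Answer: $- \frac{367612}{1605} \approx -229.04$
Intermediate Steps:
$B = -2392$ ($B = - 46 \left(\left(41 + 27\right) - 16\right) = - 46 \left(68 - 16\right) = \left(-46\right) 52 = -2392$)
$X = 57$ ($X = -16 + 73 = 57$)
$- 4 \left(\frac{\frac{B}{\left(-5\right) \left(7 - 3\right)} - 36}{321} + X\right) = - 4 \left(\frac{- \frac{2392}{\left(-5\right) \left(7 - 3\right)} - 36}{321} + 57\right) = - 4 \left(\left(- \frac{2392}{\left(-5\right) 4} - 36\right) \frac{1}{321} + 57\right) = - 4 \left(\left(- \frac{2392}{-20} - 36\right) \frac{1}{321} + 57\right) = - 4 \left(\left(\left(-2392\right) \left(- \frac{1}{20}\right) - 36\right) \frac{1}{321} + 57\right) = - 4 \left(\left(\frac{598}{5} - 36\right) \frac{1}{321} + 57\right) = - 4 \left(\frac{418}{5} \cdot \frac{1}{321} + 57\right) = - 4 \left(\frac{418}{1605} + 57\right) = \left(-4\right) \frac{91903}{1605} = - \frac{367612}{1605}$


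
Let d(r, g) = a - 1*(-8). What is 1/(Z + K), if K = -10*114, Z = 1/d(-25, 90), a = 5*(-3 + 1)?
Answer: -2/2281 ≈ -0.00087681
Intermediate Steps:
a = -10 (a = 5*(-2) = -10)
d(r, g) = -2 (d(r, g) = -10 - 1*(-8) = -10 + 8 = -2)
Z = -½ (Z = 1/(-2) = -½ ≈ -0.50000)
K = -1140
1/(Z + K) = 1/(-½ - 1140) = 1/(-2281/2) = -2/2281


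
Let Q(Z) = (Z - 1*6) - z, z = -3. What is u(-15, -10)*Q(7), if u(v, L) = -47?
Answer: -188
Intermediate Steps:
Q(Z) = -3 + Z (Q(Z) = (Z - 1*6) - 1*(-3) = (Z - 6) + 3 = (-6 + Z) + 3 = -3 + Z)
u(-15, -10)*Q(7) = -47*(-3 + 7) = -47*4 = -188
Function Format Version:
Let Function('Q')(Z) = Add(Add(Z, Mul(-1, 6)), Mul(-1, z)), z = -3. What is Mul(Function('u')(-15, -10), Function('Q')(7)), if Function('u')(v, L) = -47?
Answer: -188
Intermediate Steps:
Function('Q')(Z) = Add(-3, Z) (Function('Q')(Z) = Add(Add(Z, Mul(-1, 6)), Mul(-1, -3)) = Add(Add(Z, -6), 3) = Add(Add(-6, Z), 3) = Add(-3, Z))
Mul(Function('u')(-15, -10), Function('Q')(7)) = Mul(-47, Add(-3, 7)) = Mul(-47, 4) = -188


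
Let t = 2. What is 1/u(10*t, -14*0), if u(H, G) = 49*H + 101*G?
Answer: 1/980 ≈ 0.0010204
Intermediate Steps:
1/u(10*t, -14*0) = 1/(49*(10*2) + 101*(-14*0)) = 1/(49*20 + 101*0) = 1/(980 + 0) = 1/980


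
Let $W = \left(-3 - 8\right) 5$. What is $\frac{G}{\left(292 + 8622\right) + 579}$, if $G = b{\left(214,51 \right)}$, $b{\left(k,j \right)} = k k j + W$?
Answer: $\frac{2335541}{9493} \approx 246.03$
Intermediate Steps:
$W = -55$ ($W = \left(-11\right) 5 = -55$)
$b{\left(k,j \right)} = -55 + j k^{2}$ ($b{\left(k,j \right)} = k k j - 55 = k^{2} j - 55 = j k^{2} - 55 = -55 + j k^{2}$)
$G = 2335541$ ($G = -55 + 51 \cdot 214^{2} = -55 + 51 \cdot 45796 = -55 + 2335596 = 2335541$)
$\frac{G}{\left(292 + 8622\right) + 579} = \frac{2335541}{\left(292 + 8622\right) + 579} = \frac{2335541}{8914 + 579} = \frac{2335541}{9493}$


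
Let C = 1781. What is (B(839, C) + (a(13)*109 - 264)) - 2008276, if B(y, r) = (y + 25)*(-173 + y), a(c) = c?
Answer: -1431699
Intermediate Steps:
B(y, r) = (-173 + y)*(25 + y) (B(y, r) = (25 + y)*(-173 + y) = (-173 + y)*(25 + y))
(B(839, C) + (a(13)*109 - 264)) - 2008276 = ((-4325 + 839² - 148*839) + (13*109 - 264)) - 2008276 = ((-4325 + 703921 - 124172) + (1417 - 264)) - 2008276 = (575424 + 1153) - 2008276 = 576577 - 2008276 = -1431699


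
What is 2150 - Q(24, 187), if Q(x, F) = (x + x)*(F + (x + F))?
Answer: -16954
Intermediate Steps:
Q(x, F) = 2*x*(x + 2*F) (Q(x, F) = (2*x)*(F + (F + x)) = (2*x)*(x + 2*F) = 2*x*(x + 2*F))
2150 - Q(24, 187) = 2150 - 2*24*(24 + 2*187) = 2150 - 2*24*(24 + 374) = 2150 - 2*24*398 = 2150 - 1*19104 = 2150 - 19104 = -16954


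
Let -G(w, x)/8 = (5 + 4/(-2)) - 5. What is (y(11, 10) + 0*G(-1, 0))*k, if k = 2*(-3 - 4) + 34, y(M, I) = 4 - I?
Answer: -120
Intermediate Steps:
G(w, x) = 16 (G(w, x) = -8*((5 + 4/(-2)) - 5) = -8*((5 + 4*(-½)) - 5) = -8*((5 - 2) - 5) = -8*(3 - 5) = -8*(-2) = 16)
k = 20 (k = 2*(-7) + 34 = -14 + 34 = 20)
(y(11, 10) + 0*G(-1, 0))*k = ((4 - 1*10) + 0*16)*20 = ((4 - 10) + 0)*20 = (-6 + 0)*20 = -6*20 = -120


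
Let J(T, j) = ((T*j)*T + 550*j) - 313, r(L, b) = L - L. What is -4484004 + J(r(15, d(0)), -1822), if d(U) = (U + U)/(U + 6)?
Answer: -5486417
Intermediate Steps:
d(U) = 2*U/(6 + U) (d(U) = (2*U)/(6 + U) = 2*U/(6 + U))
r(L, b) = 0
J(T, j) = -313 + 550*j + j*T² (J(T, j) = (j*T² + 550*j) - 313 = (550*j + j*T²) - 313 = -313 + 550*j + j*T²)
-4484004 + J(r(15, d(0)), -1822) = -4484004 + (-313 + 550*(-1822) - 1822*0²) = -4484004 + (-313 - 1002100 - 1822*0) = -4484004 + (-313 - 1002100 + 0) = -4484004 - 1002413 = -5486417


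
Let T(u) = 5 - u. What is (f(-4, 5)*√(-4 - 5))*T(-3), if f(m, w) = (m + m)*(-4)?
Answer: 768*I ≈ 768.0*I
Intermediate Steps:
f(m, w) = -8*m (f(m, w) = (2*m)*(-4) = -8*m)
(f(-4, 5)*√(-4 - 5))*T(-3) = ((-8*(-4))*√(-4 - 5))*(5 - 1*(-3)) = (32*√(-9))*(5 + 3) = (32*(3*I))*8 = (96*I)*8 = 768*I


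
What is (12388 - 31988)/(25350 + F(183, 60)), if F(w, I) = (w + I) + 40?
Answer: -19600/25633 ≈ -0.76464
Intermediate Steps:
F(w, I) = 40 + I + w (F(w, I) = (I + w) + 40 = 40 + I + w)
(12388 - 31988)/(25350 + F(183, 60)) = (12388 - 31988)/(25350 + (40 + 60 + 183)) = -19600/(25350 + 283) = -19600/25633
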